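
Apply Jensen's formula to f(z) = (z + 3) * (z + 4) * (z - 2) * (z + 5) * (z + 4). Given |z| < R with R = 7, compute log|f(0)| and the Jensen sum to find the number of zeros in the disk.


Jensen's formula: (1/2pi)*integral log|f(Re^it)|dt = log|f(0)| + sum_{|a_k|<R} log(R/|a_k|)
Step 1: f(0) = 3 * 4 * (-2) * 5 * 4 = -480
Step 2: log|f(0)| = log|-3| + log|-4| + log|2| + log|-5| + log|-4| = 6.1738
Step 3: Zeros inside |z| < 7: -3, -4, 2, -5, -4
Step 4: Jensen sum = log(7/3) + log(7/4) + log(7/2) + log(7/5) + log(7/4) = 3.5558
Step 5: n(R) = number of terms in the Jensen sum = count of zeros inside |z| < 7 = 5

5


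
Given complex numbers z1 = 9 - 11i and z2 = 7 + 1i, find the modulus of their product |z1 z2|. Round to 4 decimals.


Step 1: |z1| = sqrt(9^2 + (-11)^2) = sqrt(202)
Step 2: |z2| = sqrt(7^2 + 1^2) = sqrt(50)
Step 3: |z1*z2| = |z1|*|z2| = sqrt(202) * sqrt(50) = sqrt(202 * 50) = sqrt(10100)
Step 4: = 100.4988

100.4988


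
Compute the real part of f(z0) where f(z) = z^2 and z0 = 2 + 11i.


Step 1: z0 = 2 + 11i
Step 2: z0^2 = 2^2 - 11^2 + 44i
Step 3: real part = 4 - 121 = -117

-117


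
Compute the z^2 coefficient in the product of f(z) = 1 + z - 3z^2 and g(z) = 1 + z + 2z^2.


Step 1: z^2 term in f*g comes from: (1)*(2z^2) + (z)*(z) + (-3z^2)*(1)
Step 2: = 2 + 1 - 3
Step 3: = 0

0


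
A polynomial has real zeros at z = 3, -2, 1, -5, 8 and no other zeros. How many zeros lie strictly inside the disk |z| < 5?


Step 1: Check each root:
  z = 3: |3| = 3 < 5
  z = -2: |-2| = 2 < 5
  z = 1: |1| = 1 < 5
  z = -5: |-5| = 5 >= 5
  z = 8: |8| = 8 >= 5
Step 2: Count = 3

3


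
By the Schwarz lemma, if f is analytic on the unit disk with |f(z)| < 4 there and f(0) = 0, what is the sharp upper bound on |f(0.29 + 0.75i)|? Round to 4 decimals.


Step 1: g = f/4 maps D -> D with g(0) = 0, so by the Schwarz lemma |g(z)| <= |z|, i.e. |f(z)| <= 4|z|; this is sharp (f(z) = 4z).
Step 2: |z0|^2 = 0.29^2 + 0.75^2 = 0.6466
Step 3: |z0| = sqrt(0.6466) = 0.804114
Step 4: Best bound = 4 * |z0| = 4 * 0.804114 = 3.2165

3.2165


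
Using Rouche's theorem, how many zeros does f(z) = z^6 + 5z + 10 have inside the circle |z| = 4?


Step 1: On |z| = 4 the three terms have sizes |z^6| = 4^6 = 4096, |5z| = 5*4 = 20, |10| = 10
Step 2: The dominant term is g(z) = z^6; let h(z) = 5z + 10 so f = g + h
Step 3: On |z| = 4: |g| = 4096 and |h| <= 20 + 10 = 30
Step 4: Since 4096 > 30, |h| < |g| on |z| = 4, so by Rouche f has the same number of zeros as g inside |z| < 4
Step 5: g(z) = z^6 has 6 zeros (all at the origin) inside |z| < 4. Answer = 6

6


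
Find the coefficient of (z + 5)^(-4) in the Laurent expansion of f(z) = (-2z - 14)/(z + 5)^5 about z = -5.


Step 1: Write the numerator in powers of (z + 5): -2z - 14 = -2(z + 5) + (-2*(-5) - 14) = -2(z + 5) - 4
Step 2: Divide by (z + 5)^5: f(z) = -4(z + 5)^(-5) - 2(z + 5)^(-4)
Step 3: This finite sum is the Laurent series of f about z = -5.
Step 4: Coefficient of (z + 5)^(-4) = coefficient of (z + 5) in the re-centred numerator = -2

-2


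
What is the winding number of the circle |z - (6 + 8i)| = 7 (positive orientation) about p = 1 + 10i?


Step 1: Center c = (6, 8), radius = 7
Step 2: |p - c|^2 = (-5)^2 + 2^2 = 29
Step 3: r^2 = 49
Step 4: |p-c| < r so winding number = 1

1


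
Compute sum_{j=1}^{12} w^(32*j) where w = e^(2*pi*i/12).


Step 1: The sum sum_{j=1}^{n} w^(k*j) equals n if n | k, else 0.
Step 2: Here n = 12, k = 32
Step 3: Does n divide k? 12 | 32 -> False
Step 4: Sum = 0

0


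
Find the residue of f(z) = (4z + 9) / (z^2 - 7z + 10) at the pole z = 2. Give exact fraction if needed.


Step 1: Q(z) = z^2 - 7z + 10 = (z - 2)(z - 5)
Step 2: Q'(z) = 2z - 7
Step 3: Q'(2) = -3, P(2) = 17
Step 4: Res = P(2)/Q'(2) = 17/(-3) = -17/3

-17/3


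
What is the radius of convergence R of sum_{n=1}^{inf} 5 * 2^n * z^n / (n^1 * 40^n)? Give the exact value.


Step 1: General term a_n = 5 * 2^n / (n^1 * 40^n)
Step 2: By the root test, |a_n|^(1/n) = 5^(1/n) * 2 / (n^(1/n) * 40) -> 2/40 as n -> infinity (since 5^(1/n) -> 1 and n^(1/n) -> 1)
Step 3: R = 1/lim|a_n|^(1/n) = 40/2 = 20

20


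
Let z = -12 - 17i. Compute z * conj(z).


Step 1: conj(z) = -12 + 17i
Step 2: z * conj(z) = (-12)^2 + (-17)^2
Step 3: = 144 + 289 = 433

433


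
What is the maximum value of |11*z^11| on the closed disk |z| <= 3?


Step 1: On |z| = 3, |f(z)| = 11 * |z|^11 = 11 * 3^11
Step 2: By maximum modulus principle, maximum is on boundary.
Step 3: Maximum = 11 * 177147 = 1948617

1948617


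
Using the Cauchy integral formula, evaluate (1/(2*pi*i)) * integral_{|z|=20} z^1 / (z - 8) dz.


Step 1: f(z) = z^1, a = 8 is inside |z| = 20
Step 2: By Cauchy integral formula: (1/(2pi*i)) * integral = f(a)
Step 3: f(8) = 8^1 = 8

8


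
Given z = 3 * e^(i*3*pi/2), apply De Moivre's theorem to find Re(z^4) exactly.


Step 1: By De Moivre's theorem, z^4 = 3^4 * e^(i*4*3*pi/2) = 81 * (cos(6*pi) + i*sin(6*pi))
Step 2: |z|^4 = 3^4 = 81
Step 3: Reduce the angle mod 2*pi: 6*pi - 6*pi = 0
Step 4: cos(0) = 1
Step 5: Re(z^4) = 81 * 1 = 81

81


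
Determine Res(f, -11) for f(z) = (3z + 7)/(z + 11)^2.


Step 1: Pole of order 2 at z = -11
Step 2: Res = lim d/dz [(z + 11)^2 * f(z)] as z -> -11
Step 3: (z + 11)^2 * f(z) = 3z + 7
Step 4: d/dz[3z + 7] = 3

3


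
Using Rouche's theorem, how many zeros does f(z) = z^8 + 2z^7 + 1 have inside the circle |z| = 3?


Step 1: On |z| = 3 the three terms have sizes |z^8| = 3^8 = 6561, |2z^7| = 2*3^7 = 4374, |1| = 1
Step 2: The dominant term is g(z) = z^8; let h(z) = 2z^7 + 1 so f = g + h
Step 3: On |z| = 3: |g| = 6561 and |h| <= 4374 + 1 = 4375
Step 4: Since 6561 > 4375, |h| < |g| on |z| = 3, so by Rouche f has the same number of zeros as g inside |z| < 3
Step 5: g(z) = z^8 has 8 zeros (all at the origin) inside |z| < 3. Answer = 8

8


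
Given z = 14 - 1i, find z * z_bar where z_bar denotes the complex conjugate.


Step 1: conj(z) = 14 + 1i
Step 2: z * conj(z) = 14^2 + (-1)^2
Step 3: = 196 + 1 = 197

197


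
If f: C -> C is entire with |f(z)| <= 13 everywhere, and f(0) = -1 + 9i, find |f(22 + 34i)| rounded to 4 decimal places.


Step 1: By Liouville's theorem, a bounded entire function is constant.
Step 2: f(z) = f(0) = -1 + 9i for all z.
Step 3: |f(w)| = |-1 + 9i| = sqrt(1 + 81)
Step 4: = 9.0554

9.0554


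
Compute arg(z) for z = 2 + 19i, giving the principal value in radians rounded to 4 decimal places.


Step 1: z = 2 + 19i
Step 2: arg(z) = atan2(19, 2)
Step 3: arg(z) = 1.4659

1.4659


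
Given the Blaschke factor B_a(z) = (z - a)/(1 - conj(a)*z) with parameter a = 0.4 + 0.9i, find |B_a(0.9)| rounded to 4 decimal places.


Step 1: Numerator z0 - a = 0.9 - (0.4 + 0.9i) = 0.5 - 0.9i
Step 2: Denominator 1 - conj(a)*z0 = 1 - (0.4 - 0.9i)*0.9 = 0.64 + 0.81i
Step 3: |z0 - a|^2 = 0.5^2 + (-0.9)^2 = 1.06; |1 - conj(a)*z0|^2 = 0.64^2 + 0.81^2 = 1.0657
Step 4: |B_a(0.9)| = sqrt(1.06 / 1.0657) = sqrt(0.994651)
Step 5: = 0.9973

0.9973


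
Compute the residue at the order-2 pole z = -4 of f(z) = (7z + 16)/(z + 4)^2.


Step 1: Pole of order 2 at z = -4
Step 2: Res = lim d/dz [(z + 4)^2 * f(z)] as z -> -4
Step 3: (z + 4)^2 * f(z) = 7z + 16
Step 4: d/dz[7z + 16] = 7

7


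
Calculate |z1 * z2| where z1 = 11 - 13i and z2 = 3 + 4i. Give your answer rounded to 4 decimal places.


Step 1: |z1| = sqrt(11^2 + (-13)^2) = sqrt(290)
Step 2: |z2| = sqrt(3^2 + 4^2) = sqrt(25)
Step 3: |z1*z2| = |z1|*|z2| = sqrt(290) * sqrt(25) = sqrt(290 * 25) = sqrt(7250)
Step 4: = 85.1469

85.1469


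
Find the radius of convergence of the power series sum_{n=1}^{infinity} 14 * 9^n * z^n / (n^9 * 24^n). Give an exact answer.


Step 1: General term a_n = 14 * 9^n / (n^9 * 24^n)
Step 2: By the root test, |a_n|^(1/n) = 14^(1/n) * 9 / (n^(9/n) * 24) -> 9/24 as n -> infinity (since 14^(1/n) -> 1 and n^(9/n) -> 1)
Step 3: R = 1/lim|a_n|^(1/n) = 24/9 = 8/3

8/3


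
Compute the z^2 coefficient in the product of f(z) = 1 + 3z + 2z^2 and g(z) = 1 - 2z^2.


Step 1: z^2 term in f*g comes from: (1)*(-2z^2) + (3z)*(0) + (2z^2)*(1)
Step 2: = -2 + 0 + 2
Step 3: = 0

0


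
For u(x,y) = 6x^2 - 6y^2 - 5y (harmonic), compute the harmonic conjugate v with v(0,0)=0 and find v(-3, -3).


Step 1: v_x = -u_y = 12y + 5
Step 2: v_y = u_x = 12x + 0
Step 3: v = 12xy + 5x + C
Step 4: v(0,0) = 0 => C = 0
Step 5: v(-3, -3) = 93

93


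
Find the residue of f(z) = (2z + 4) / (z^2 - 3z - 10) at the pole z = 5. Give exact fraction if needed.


Step 1: Q(z) = z^2 - 3z - 10 = (z - 5)(z + 2)
Step 2: Q'(z) = 2z - 3
Step 3: Q'(5) = 7, P(5) = 14
Step 4: Res = P(5)/Q'(5) = 14/7 = 2

2


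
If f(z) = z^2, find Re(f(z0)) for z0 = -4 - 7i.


Step 1: z0 = -4 - 7i
Step 2: z0^2 = (-4)^2 - (-7)^2 + 56i
Step 3: real part = 16 - 49 = -33

-33


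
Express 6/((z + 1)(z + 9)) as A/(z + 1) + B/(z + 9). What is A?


Step 1: Multiply both sides by (z + 1) and set z = -1
Step 2: A = 6 / (-1 + 9)
Step 3: A = 6 / 8
Step 4: A = 3/4

3/4


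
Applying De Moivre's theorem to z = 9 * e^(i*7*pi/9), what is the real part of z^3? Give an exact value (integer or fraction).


Step 1: By De Moivre's theorem, z^3 = 9^3 * e^(i*3*7*pi/9) = 729 * (cos(7*pi/3) + i*sin(7*pi/3))
Step 2: |z|^3 = 9^3 = 729
Step 3: Reduce the angle mod 2*pi: 7*pi/3 - 2*pi = pi/3
Step 4: cos(pi/3) = 1/2
Step 5: Re(z^3) = 729 * 1/2 = 729/2

729/2


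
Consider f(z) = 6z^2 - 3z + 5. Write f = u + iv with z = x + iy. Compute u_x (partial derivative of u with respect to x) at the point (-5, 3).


Step 1: f(z) = 6(x+iy)^2 - 3(x+iy) + 5
Step 2: u = 6(x^2 - y^2) - 3x + 5
Step 3: u_x = 12x - 3
Step 4: At (-5, 3): u_x = -60 - 3 = -63

-63


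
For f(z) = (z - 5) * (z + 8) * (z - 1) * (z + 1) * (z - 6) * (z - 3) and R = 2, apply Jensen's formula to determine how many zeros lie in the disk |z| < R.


Jensen's formula: (1/2pi)*integral log|f(Re^it)|dt = log|f(0)| + sum_{|a_k|<R} log(R/|a_k|)
Step 1: f(0) = (-5) * 8 * (-1) * 1 * (-6) * (-3) = 720
Step 2: log|f(0)| = log|5| + log|-8| + log|1| + log|-1| + log|6| + log|3| = 6.5793
Step 3: Zeros inside |z| < 2: 1, -1
Step 4: Jensen sum = log(2/1) + log(2/1) = 1.3863
Step 5: n(R) = number of terms in the Jensen sum = count of zeros inside |z| < 2 = 2

2


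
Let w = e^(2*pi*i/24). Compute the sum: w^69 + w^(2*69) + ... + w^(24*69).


Step 1: The sum sum_{j=1}^{n} w^(k*j) equals n if n | k, else 0.
Step 2: Here n = 24, k = 69
Step 3: Does n divide k? 24 | 69 -> False
Step 4: Sum = 0

0


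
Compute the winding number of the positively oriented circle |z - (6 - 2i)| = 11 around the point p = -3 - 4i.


Step 1: Center c = (6, -2), radius = 11
Step 2: |p - c|^2 = (-9)^2 + (-2)^2 = 85
Step 3: r^2 = 121
Step 4: |p-c| < r so winding number = 1

1


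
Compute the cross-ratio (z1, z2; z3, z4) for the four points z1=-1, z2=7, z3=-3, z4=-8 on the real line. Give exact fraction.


Step 1: (z1-z3)(z2-z4) = 2 * 15 = 30
Step 2: (z1-z4)(z2-z3) = 7 * 10 = 70
Step 3: Cross-ratio = 30/70 = 3/7

3/7


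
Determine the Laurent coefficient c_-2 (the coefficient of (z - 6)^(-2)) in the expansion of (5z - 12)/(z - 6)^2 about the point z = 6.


Step 1: Write the numerator in powers of (z - 6): 5z - 12 = 5(z - 6) + (5*6 - 12) = 5(z - 6) + 18
Step 2: Divide by (z - 6)^2: f(z) = 18(z - 6)^(-2) + 5(z - 6)^(-1)
Step 3: This finite sum is the Laurent series of f about z = 6.
Step 4: Coefficient of (z - 6)^(-2) = 5*6 - 12 = 18

18


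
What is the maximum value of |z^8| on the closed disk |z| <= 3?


Step 1: On |z| = 3, |f(z)| = |z|^8 = 3^8
Step 2: By maximum modulus principle, maximum is on boundary.
Step 3: Maximum = 6561 = 6561

6561


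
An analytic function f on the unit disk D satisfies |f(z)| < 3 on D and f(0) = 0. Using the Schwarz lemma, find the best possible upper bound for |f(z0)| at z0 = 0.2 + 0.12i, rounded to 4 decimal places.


Step 1: g = f/3 maps D -> D with g(0) = 0, so by the Schwarz lemma |g(z)| <= |z|, i.e. |f(z)| <= 3|z|; this is sharp (f(z) = 3z).
Step 2: |z0|^2 = 0.2^2 + 0.12^2 = 0.0544
Step 3: |z0| = sqrt(0.0544) = 0.233238
Step 4: Best bound = 3 * |z0| = 3 * 0.233238 = 0.6997

0.6997


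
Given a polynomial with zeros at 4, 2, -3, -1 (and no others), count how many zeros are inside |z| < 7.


Step 1: Check each root:
  z = 4: |4| = 4 < 7
  z = 2: |2| = 2 < 7
  z = -3: |-3| = 3 < 7
  z = -1: |-1| = 1 < 7
Step 2: Count = 4

4


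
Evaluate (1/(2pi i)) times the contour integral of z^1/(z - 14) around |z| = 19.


Step 1: f(z) = z^1, a = 14 is inside |z| = 19
Step 2: By Cauchy integral formula: (1/(2pi*i)) * integral = f(a)
Step 3: f(14) = 14^1 = 14

14


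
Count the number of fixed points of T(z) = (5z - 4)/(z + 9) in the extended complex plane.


Step 1: Fixed points satisfy T(z) = z
Step 2: z^2 + 4z + 4 = 0
Step 3: Discriminant = 4^2 - 4*1*4 = 0
Step 4: Number of fixed points = 1

1


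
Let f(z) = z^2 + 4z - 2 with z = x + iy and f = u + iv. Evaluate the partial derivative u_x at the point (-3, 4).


Step 1: f(z) = (x+iy)^2 + 4(x+iy) - 2
Step 2: u = (x^2 - y^2) + 4x - 2
Step 3: u_x = 2x + 4
Step 4: At (-3, 4): u_x = -6 + 4 = -2

-2


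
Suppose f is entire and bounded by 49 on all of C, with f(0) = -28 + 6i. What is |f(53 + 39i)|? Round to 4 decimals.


Step 1: By Liouville's theorem, a bounded entire function is constant.
Step 2: f(z) = f(0) = -28 + 6i for all z.
Step 3: |f(w)| = |-28 + 6i| = sqrt(784 + 36)
Step 4: = 28.6356

28.6356


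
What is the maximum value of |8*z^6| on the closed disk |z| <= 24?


Step 1: On |z| = 24, |f(z)| = 8 * |z|^6 = 8 * 24^6
Step 2: By maximum modulus principle, maximum is on boundary.
Step 3: Maximum = 8 * 191102976 = 1528823808

1528823808


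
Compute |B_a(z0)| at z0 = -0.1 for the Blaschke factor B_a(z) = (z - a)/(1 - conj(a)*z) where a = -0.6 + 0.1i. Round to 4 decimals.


Step 1: Numerator z0 - a = -0.1 - (-0.6 + 0.1i) = 0.5 - 0.1i
Step 2: Denominator 1 - conj(a)*z0 = 1 - (-0.6 - 0.1i)*(-0.1) = 0.94 - 0.01i
Step 3: |z0 - a|^2 = 0.5^2 + (-0.1)^2 = 0.26; |1 - conj(a)*z0|^2 = 0.94^2 + (-0.01)^2 = 0.8837
Step 4: |B_a(-0.1)| = sqrt(0.26 / 0.8837) = sqrt(0.294217)
Step 5: = 0.5424

0.5424


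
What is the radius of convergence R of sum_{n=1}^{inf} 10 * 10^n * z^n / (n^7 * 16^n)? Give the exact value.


Step 1: General term a_n = 10 * 10^n / (n^7 * 16^n)
Step 2: By the root test, |a_n|^(1/n) = 10^(1/n) * 10 / (n^(7/n) * 16) -> 10/16 as n -> infinity (since 10^(1/n) -> 1 and n^(7/n) -> 1)
Step 3: R = 1/lim|a_n|^(1/n) = 16/10 = 8/5

8/5


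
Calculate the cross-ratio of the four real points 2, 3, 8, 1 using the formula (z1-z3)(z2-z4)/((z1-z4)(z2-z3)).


Step 1: (z1-z3)(z2-z4) = (-6) * 2 = -12
Step 2: (z1-z4)(z2-z3) = 1 * (-5) = -5
Step 3: Cross-ratio = 12/5 = 12/5

12/5


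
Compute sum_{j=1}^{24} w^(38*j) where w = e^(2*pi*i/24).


Step 1: The sum sum_{j=1}^{n} w^(k*j) equals n if n | k, else 0.
Step 2: Here n = 24, k = 38
Step 3: Does n divide k? 24 | 38 -> False
Step 4: Sum = 0

0


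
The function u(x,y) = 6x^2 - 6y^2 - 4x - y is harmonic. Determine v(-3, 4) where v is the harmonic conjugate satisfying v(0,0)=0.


Step 1: v_x = -u_y = 12y + 1
Step 2: v_y = u_x = 12x - 4
Step 3: v = 12xy + x - 4y + C
Step 4: v(0,0) = 0 => C = 0
Step 5: v(-3, 4) = -163

-163


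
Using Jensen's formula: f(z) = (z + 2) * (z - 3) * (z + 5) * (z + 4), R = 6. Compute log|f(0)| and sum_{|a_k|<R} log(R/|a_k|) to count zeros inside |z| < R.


Jensen's formula: (1/2pi)*integral log|f(Re^it)|dt = log|f(0)| + sum_{|a_k|<R} log(R/|a_k|)
Step 1: f(0) = 2 * (-3) * 5 * 4 = -120
Step 2: log|f(0)| = log|-2| + log|3| + log|-5| + log|-4| = 4.7875
Step 3: Zeros inside |z| < 6: -2, 3, -5, -4
Step 4: Jensen sum = log(6/2) + log(6/3) + log(6/5) + log(6/4) = 2.3795
Step 5: n(R) = number of terms in the Jensen sum = count of zeros inside |z| < 6 = 4

4


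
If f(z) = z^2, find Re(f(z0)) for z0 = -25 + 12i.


Step 1: z0 = -25 + 12i
Step 2: z0^2 = (-25)^2 - 12^2 - 600i
Step 3: real part = 625 - 144 = 481

481


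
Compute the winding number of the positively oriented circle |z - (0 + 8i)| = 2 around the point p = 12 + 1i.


Step 1: Center c = (0, 8), radius = 2
Step 2: |p - c|^2 = 12^2 + (-7)^2 = 193
Step 3: r^2 = 4
Step 4: |p-c| > r so winding number = 0

0


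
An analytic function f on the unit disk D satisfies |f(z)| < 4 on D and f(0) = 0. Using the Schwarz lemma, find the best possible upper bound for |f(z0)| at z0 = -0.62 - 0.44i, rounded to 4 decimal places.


Step 1: g = f/4 maps D -> D with g(0) = 0, so by the Schwarz lemma |g(z)| <= |z|, i.e. |f(z)| <= 4|z|; this is sharp (f(z) = 4z).
Step 2: |z0|^2 = (-0.62)^2 + (-0.44)^2 = 0.578
Step 3: |z0| = sqrt(0.578) = 0.760263
Step 4: Best bound = 4 * |z0| = 4 * 0.760263 = 3.0411

3.0411


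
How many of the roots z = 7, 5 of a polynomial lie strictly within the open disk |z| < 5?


Step 1: Check each root:
  z = 7: |7| = 7 >= 5
  z = 5: |5| = 5 >= 5
Step 2: Count = 0

0


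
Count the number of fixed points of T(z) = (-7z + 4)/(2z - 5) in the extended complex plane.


Step 1: Fixed points satisfy T(z) = z
Step 2: 2z^2 + 2z - 4 = 0
Step 3: Discriminant = 2^2 - 4*2*(-4) = 36
Step 4: Number of fixed points = 2

2


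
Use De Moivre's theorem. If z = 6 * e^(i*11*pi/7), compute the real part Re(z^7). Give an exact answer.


Step 1: By De Moivre's theorem, z^7 = 6^7 * e^(i*7*11*pi/7) = 279936 * (cos(11*pi) + i*sin(11*pi))
Step 2: |z|^7 = 6^7 = 279936
Step 3: Reduce the angle mod 2*pi: 11*pi - 10*pi = pi
Step 4: cos(pi) = -1
Step 5: Re(z^7) = 279936 * (-1) = -279936

-279936


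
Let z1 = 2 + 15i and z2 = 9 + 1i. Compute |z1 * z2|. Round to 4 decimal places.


Step 1: |z1| = sqrt(2^2 + 15^2) = sqrt(229)
Step 2: |z2| = sqrt(9^2 + 1^2) = sqrt(82)
Step 3: |z1*z2| = |z1|*|z2| = sqrt(229) * sqrt(82) = sqrt(229 * 82) = sqrt(18778)
Step 4: = 137.0328

137.0328


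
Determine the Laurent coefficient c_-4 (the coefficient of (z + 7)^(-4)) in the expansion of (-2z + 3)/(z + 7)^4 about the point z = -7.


Step 1: Write the numerator in powers of (z + 7): -2z + 3 = -2(z + 7) + (-2*(-7) + 3) = -2(z + 7) + 17
Step 2: Divide by (z + 7)^4: f(z) = 17(z + 7)^(-4) - 2(z + 7)^(-3)
Step 3: This finite sum is the Laurent series of f about z = -7.
Step 4: Coefficient of (z + 7)^(-4) = -2*(-7) + 3 = 17

17


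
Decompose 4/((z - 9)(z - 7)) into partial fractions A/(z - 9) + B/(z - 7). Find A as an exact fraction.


Step 1: Multiply both sides by (z - 9) and set z = 9
Step 2: A = 4 / (9 - 7)
Step 3: A = 4 / 2
Step 4: A = 2

2


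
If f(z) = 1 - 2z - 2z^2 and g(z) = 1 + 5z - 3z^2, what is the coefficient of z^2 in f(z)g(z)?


Step 1: z^2 term in f*g comes from: (1)*(-3z^2) + (-2z)*(5z) + (-2z^2)*(1)
Step 2: = -3 - 10 - 2
Step 3: = -15

-15


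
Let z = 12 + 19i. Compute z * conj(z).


Step 1: conj(z) = 12 - 19i
Step 2: z * conj(z) = 12^2 + 19^2
Step 3: = 144 + 361 = 505

505


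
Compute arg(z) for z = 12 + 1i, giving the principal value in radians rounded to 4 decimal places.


Step 1: z = 12 + 1i
Step 2: arg(z) = atan2(1, 12)
Step 3: arg(z) = 0.0831

0.0831


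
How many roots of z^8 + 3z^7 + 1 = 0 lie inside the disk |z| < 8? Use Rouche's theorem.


Step 1: On |z| = 8 the three terms have sizes |z^8| = 8^8 = 16777216, |3z^7| = 3*8^7 = 6291456, |1| = 1
Step 2: The dominant term is g(z) = z^8; let h(z) = 3z^7 + 1 so f = g + h
Step 3: On |z| = 8: |g| = 16777216 and |h| <= 6291456 + 1 = 6291457
Step 4: Since 16777216 > 6291457, |h| < |g| on |z| = 8, so by Rouche f has the same number of zeros as g inside |z| < 8
Step 5: g(z) = z^8 has 8 zeros (all at the origin) inside |z| < 8. Answer = 8

8


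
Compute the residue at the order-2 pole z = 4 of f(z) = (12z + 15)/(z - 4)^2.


Step 1: Pole of order 2 at z = 4
Step 2: Res = lim d/dz [(z - 4)^2 * f(z)] as z -> 4
Step 3: (z - 4)^2 * f(z) = 12z + 15
Step 4: d/dz[12z + 15] = 12

12


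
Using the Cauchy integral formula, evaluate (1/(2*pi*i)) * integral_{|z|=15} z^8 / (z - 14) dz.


Step 1: f(z) = z^8, a = 14 is inside |z| = 15
Step 2: By Cauchy integral formula: (1/(2pi*i)) * integral = f(a)
Step 3: f(14) = 14^8 = 1475789056

1475789056


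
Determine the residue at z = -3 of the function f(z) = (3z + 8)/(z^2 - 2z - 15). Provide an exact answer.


Step 1: Q(z) = z^2 - 2z - 15 = (z + 3)(z - 5)
Step 2: Q'(z) = 2z - 2
Step 3: Q'(-3) = -8, P(-3) = -1
Step 4: Res = P(-3)/Q'(-3) = -1/(-8) = 1/8

1/8


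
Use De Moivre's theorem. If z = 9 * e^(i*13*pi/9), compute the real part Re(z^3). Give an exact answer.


Step 1: By De Moivre's theorem, z^3 = 9^3 * e^(i*3*13*pi/9) = 729 * (cos(13*pi/3) + i*sin(13*pi/3))
Step 2: |z|^3 = 9^3 = 729
Step 3: Reduce the angle mod 2*pi: 13*pi/3 - 4*pi = pi/3
Step 4: cos(pi/3) = 1/2
Step 5: Re(z^3) = 729 * 1/2 = 729/2

729/2


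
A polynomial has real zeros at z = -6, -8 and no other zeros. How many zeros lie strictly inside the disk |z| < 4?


Step 1: Check each root:
  z = -6: |-6| = 6 >= 4
  z = -8: |-8| = 8 >= 4
Step 2: Count = 0

0


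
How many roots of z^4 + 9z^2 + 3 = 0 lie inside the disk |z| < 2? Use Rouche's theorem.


Step 1: On |z| = 2 the three terms have sizes |z^4| = 2^4 = 16, |9z^2| = 9*2^2 = 36, |3| = 3
Step 2: The dominant term is g(z) = 9z^2; let h(z) = z^4 + 3 so f = g + h
Step 3: On |z| = 2: |g| = 36 and |h| <= 16 + 3 = 19
Step 4: Since 36 > 19, |h| < |g| on |z| = 2, so by Rouche f has the same number of zeros as g inside |z| < 2
Step 5: g(z) = 9z^2 has 2 zeros (at the origin, multiplicity 2) inside |z| < 2. Answer = 2

2


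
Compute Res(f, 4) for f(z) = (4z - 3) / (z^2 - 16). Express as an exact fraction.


Step 1: Q(z) = z^2 - 16 = (z - 4)(z + 4)
Step 2: Q'(z) = 2z
Step 3: Q'(4) = 8, P(4) = 13
Step 4: Res = P(4)/Q'(4) = 13/8 = 13/8

13/8


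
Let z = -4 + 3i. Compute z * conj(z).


Step 1: conj(z) = -4 - 3i
Step 2: z * conj(z) = (-4)^2 + 3^2
Step 3: = 16 + 9 = 25

25


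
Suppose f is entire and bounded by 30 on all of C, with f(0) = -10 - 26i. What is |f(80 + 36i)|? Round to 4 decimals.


Step 1: By Liouville's theorem, a bounded entire function is constant.
Step 2: f(z) = f(0) = -10 - 26i for all z.
Step 3: |f(w)| = |-10 - 26i| = sqrt(100 + 676)
Step 4: = 27.8568

27.8568


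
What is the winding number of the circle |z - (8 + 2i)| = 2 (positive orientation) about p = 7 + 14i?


Step 1: Center c = (8, 2), radius = 2
Step 2: |p - c|^2 = (-1)^2 + 12^2 = 145
Step 3: r^2 = 4
Step 4: |p-c| > r so winding number = 0

0


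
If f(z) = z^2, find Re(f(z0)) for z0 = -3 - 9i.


Step 1: z0 = -3 - 9i
Step 2: z0^2 = (-3)^2 - (-9)^2 + 54i
Step 3: real part = 9 - 81 = -72

-72


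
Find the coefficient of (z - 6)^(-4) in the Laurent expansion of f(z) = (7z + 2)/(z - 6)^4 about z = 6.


Step 1: Write the numerator in powers of (z - 6): 7z + 2 = 7(z - 6) + (7*6 + 2) = 7(z - 6) + 44
Step 2: Divide by (z - 6)^4: f(z) = 44(z - 6)^(-4) + 7(z - 6)^(-3)
Step 3: This finite sum is the Laurent series of f about z = 6.
Step 4: Coefficient of (z - 6)^(-4) = 7*6 + 2 = 44

44


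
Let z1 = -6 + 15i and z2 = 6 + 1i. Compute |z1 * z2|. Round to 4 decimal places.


Step 1: |z1| = sqrt((-6)^2 + 15^2) = sqrt(261)
Step 2: |z2| = sqrt(6^2 + 1^2) = sqrt(37)
Step 3: |z1*z2| = |z1|*|z2| = sqrt(261) * sqrt(37) = sqrt(261 * 37) = sqrt(9657)
Step 4: = 98.27

98.27


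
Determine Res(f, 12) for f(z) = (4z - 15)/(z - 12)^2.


Step 1: Pole of order 2 at z = 12
Step 2: Res = lim d/dz [(z - 12)^2 * f(z)] as z -> 12
Step 3: (z - 12)^2 * f(z) = 4z - 15
Step 4: d/dz[4z - 15] = 4

4


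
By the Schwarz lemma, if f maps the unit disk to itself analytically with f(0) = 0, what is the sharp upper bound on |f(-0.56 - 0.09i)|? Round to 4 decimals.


Step 1: Schwarz lemma: if f: D -> D is analytic with f(0) = 0, then |f(z)| <= |z| for all z in D, and this is sharp (f(z) = z).
Step 2: |z0|^2 = (-0.56)^2 + (-0.09)^2 = 0.3217
Step 3: |z0| = sqrt(0.3217) = 0.567186
Step 4: Best bound = |z0| = 0.5672

0.5672


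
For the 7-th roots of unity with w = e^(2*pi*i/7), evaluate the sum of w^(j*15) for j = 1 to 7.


Step 1: The sum sum_{j=1}^{n} w^(k*j) equals n if n | k, else 0.
Step 2: Here n = 7, k = 15
Step 3: Does n divide k? 7 | 15 -> False
Step 4: Sum = 0

0


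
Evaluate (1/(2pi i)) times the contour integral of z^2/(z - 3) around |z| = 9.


Step 1: f(z) = z^2, a = 3 is inside |z| = 9
Step 2: By Cauchy integral formula: (1/(2pi*i)) * integral = f(a)
Step 3: f(3) = 3^2 = 9

9


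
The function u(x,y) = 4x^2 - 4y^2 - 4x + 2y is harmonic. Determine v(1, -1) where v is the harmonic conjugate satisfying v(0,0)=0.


Step 1: v_x = -u_y = 8y - 2
Step 2: v_y = u_x = 8x - 4
Step 3: v = 8xy - 2x - 4y + C
Step 4: v(0,0) = 0 => C = 0
Step 5: v(1, -1) = -6

-6


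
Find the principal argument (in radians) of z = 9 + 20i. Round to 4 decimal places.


Step 1: z = 9 + 20i
Step 2: arg(z) = atan2(20, 9)
Step 3: arg(z) = 1.1479

1.1479


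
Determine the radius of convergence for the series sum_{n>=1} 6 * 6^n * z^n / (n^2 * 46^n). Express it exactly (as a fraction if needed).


Step 1: General term a_n = 6 * 6^n / (n^2 * 46^n)
Step 2: By the root test, |a_n|^(1/n) = 6^(1/n) * 6 / (n^(2/n) * 46) -> 6/46 as n -> infinity (since 6^(1/n) -> 1 and n^(2/n) -> 1)
Step 3: R = 1/lim|a_n|^(1/n) = 46/6 = 23/3

23/3


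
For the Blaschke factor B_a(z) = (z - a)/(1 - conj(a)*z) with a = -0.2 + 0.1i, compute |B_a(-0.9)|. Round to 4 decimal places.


Step 1: Numerator z0 - a = -0.9 - (-0.2 + 0.1i) = -0.7 - 0.1i
Step 2: Denominator 1 - conj(a)*z0 = 1 - (-0.2 - 0.1i)*(-0.9) = 0.82 - 0.09i
Step 3: |z0 - a|^2 = (-0.7)^2 + (-0.1)^2 = 0.5; |1 - conj(a)*z0|^2 = 0.82^2 + (-0.09)^2 = 0.6805
Step 4: |B_a(-0.9)| = sqrt(0.5 / 0.6805) = sqrt(0.734754)
Step 5: = 0.8572

0.8572


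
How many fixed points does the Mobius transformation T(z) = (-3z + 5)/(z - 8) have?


Step 1: Fixed points satisfy T(z) = z
Step 2: z^2 - 5z - 5 = 0
Step 3: Discriminant = (-5)^2 - 4*1*(-5) = 45
Step 4: Number of fixed points = 2

2


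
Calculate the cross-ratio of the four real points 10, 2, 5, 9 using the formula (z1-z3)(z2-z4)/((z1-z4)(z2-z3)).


Step 1: (z1-z3)(z2-z4) = 5 * (-7) = -35
Step 2: (z1-z4)(z2-z3) = 1 * (-3) = -3
Step 3: Cross-ratio = 35/3 = 35/3

35/3


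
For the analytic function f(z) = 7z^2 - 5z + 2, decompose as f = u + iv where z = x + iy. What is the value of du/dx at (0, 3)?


Step 1: f(z) = 7(x+iy)^2 - 5(x+iy) + 2
Step 2: u = 7(x^2 - y^2) - 5x + 2
Step 3: u_x = 14x - 5
Step 4: At (0, 3): u_x = 0 - 5 = -5

-5


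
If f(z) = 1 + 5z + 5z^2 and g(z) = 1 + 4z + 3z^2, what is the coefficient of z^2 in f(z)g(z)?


Step 1: z^2 term in f*g comes from: (1)*(3z^2) + (5z)*(4z) + (5z^2)*(1)
Step 2: = 3 + 20 + 5
Step 3: = 28

28


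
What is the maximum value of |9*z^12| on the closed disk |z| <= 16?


Step 1: On |z| = 16, |f(z)| = 9 * |z|^12 = 9 * 16^12
Step 2: By maximum modulus principle, maximum is on boundary.
Step 3: Maximum = 9 * 281474976710656 = 2533274790395904

2533274790395904


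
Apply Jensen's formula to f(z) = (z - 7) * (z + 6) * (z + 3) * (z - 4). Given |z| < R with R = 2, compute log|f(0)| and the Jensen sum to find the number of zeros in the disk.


Jensen's formula: (1/2pi)*integral log|f(Re^it)|dt = log|f(0)| + sum_{|a_k|<R} log(R/|a_k|)
Step 1: f(0) = (-7) * 6 * 3 * (-4) = 504
Step 2: log|f(0)| = log|7| + log|-6| + log|-3| + log|4| = 6.2226
Step 3: Zeros inside |z| < 2: none
Step 4: Jensen sum = (empty sum) = 0
Step 5: n(R) = number of terms in the Jensen sum = count of zeros inside |z| < 2 = 0

0


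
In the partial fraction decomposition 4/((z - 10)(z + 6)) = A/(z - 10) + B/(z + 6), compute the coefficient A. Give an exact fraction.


Step 1: Multiply both sides by (z - 10) and set z = 10
Step 2: A = 4 / (10 + 6)
Step 3: A = 4 / 16
Step 4: A = 1/4

1/4


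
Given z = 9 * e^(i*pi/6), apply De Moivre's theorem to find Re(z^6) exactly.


Step 1: By De Moivre's theorem, z^6 = 9^6 * e^(i*6*pi/6) = 531441 * (cos(pi) + i*sin(pi))
Step 2: |z|^6 = 9^6 = 531441
Step 3: The angle pi already lies in [0, 2*pi)
Step 4: cos(pi) = -1
Step 5: Re(z^6) = 531441 * (-1) = -531441

-531441


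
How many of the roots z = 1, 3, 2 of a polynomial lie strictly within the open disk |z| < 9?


Step 1: Check each root:
  z = 1: |1| = 1 < 9
  z = 3: |3| = 3 < 9
  z = 2: |2| = 2 < 9
Step 2: Count = 3

3


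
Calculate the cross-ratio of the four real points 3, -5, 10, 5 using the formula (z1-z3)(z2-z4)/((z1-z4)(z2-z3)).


Step 1: (z1-z3)(z2-z4) = (-7) * (-10) = 70
Step 2: (z1-z4)(z2-z3) = (-2) * (-15) = 30
Step 3: Cross-ratio = 70/30 = 7/3

7/3


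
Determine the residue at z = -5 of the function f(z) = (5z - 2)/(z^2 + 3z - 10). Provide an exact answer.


Step 1: Q(z) = z^2 + 3z - 10 = (z + 5)(z - 2)
Step 2: Q'(z) = 2z + 3
Step 3: Q'(-5) = -7, P(-5) = -27
Step 4: Res = P(-5)/Q'(-5) = -27/(-7) = 27/7

27/7


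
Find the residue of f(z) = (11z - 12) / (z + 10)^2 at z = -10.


Step 1: Pole of order 2 at z = -10
Step 2: Res = lim d/dz [(z + 10)^2 * f(z)] as z -> -10
Step 3: (z + 10)^2 * f(z) = 11z - 12
Step 4: d/dz[11z - 12] = 11

11


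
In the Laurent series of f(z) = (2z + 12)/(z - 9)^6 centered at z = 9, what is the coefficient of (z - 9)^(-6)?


Step 1: Write the numerator in powers of (z - 9): 2z + 12 = 2(z - 9) + (2*9 + 12) = 2(z - 9) + 30
Step 2: Divide by (z - 9)^6: f(z) = 30(z - 9)^(-6) + 2(z - 9)^(-5)
Step 3: This finite sum is the Laurent series of f about z = 9.
Step 4: Coefficient of (z - 9)^(-6) = 2*9 + 12 = 30

30


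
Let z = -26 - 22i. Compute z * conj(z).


Step 1: conj(z) = -26 + 22i
Step 2: z * conj(z) = (-26)^2 + (-22)^2
Step 3: = 676 + 484 = 1160

1160


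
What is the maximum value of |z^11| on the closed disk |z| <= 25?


Step 1: On |z| = 25, |f(z)| = |z|^11 = 25^11
Step 2: By maximum modulus principle, maximum is on boundary.
Step 3: Maximum = 2384185791015625 = 2384185791015625

2384185791015625


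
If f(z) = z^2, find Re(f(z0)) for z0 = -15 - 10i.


Step 1: z0 = -15 - 10i
Step 2: z0^2 = (-15)^2 - (-10)^2 + 300i
Step 3: real part = 225 - 100 = 125

125


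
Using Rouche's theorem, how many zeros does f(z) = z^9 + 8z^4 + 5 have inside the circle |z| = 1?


Step 1: On |z| = 1 the three terms have sizes |z^9| = 1^9 = 1, |8z^4| = 8*1^4 = 8, |5| = 5
Step 2: The dominant term is g(z) = 8z^4; let h(z) = z^9 + 5 so f = g + h
Step 3: On |z| = 1: |g| = 8 and |h| <= 1 + 5 = 6
Step 4: Since 8 > 6, |h| < |g| on |z| = 1, so by Rouche f has the same number of zeros as g inside |z| < 1
Step 5: g(z) = 8z^4 has 4 zeros (at the origin, multiplicity 4) inside |z| < 1. Answer = 4

4


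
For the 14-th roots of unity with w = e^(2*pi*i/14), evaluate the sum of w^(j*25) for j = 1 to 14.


Step 1: The sum sum_{j=1}^{n} w^(k*j) equals n if n | k, else 0.
Step 2: Here n = 14, k = 25
Step 3: Does n divide k? 14 | 25 -> False
Step 4: Sum = 0

0


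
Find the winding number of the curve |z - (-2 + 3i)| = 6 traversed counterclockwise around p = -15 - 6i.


Step 1: Center c = (-2, 3), radius = 6
Step 2: |p - c|^2 = (-13)^2 + (-9)^2 = 250
Step 3: r^2 = 36
Step 4: |p-c| > r so winding number = 0

0


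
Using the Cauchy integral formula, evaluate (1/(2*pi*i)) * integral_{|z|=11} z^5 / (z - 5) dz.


Step 1: f(z) = z^5, a = 5 is inside |z| = 11
Step 2: By Cauchy integral formula: (1/(2pi*i)) * integral = f(a)
Step 3: f(5) = 5^5 = 3125

3125


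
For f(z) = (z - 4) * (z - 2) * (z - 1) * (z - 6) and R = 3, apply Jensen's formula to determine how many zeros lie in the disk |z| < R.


Jensen's formula: (1/2pi)*integral log|f(Re^it)|dt = log|f(0)| + sum_{|a_k|<R} log(R/|a_k|)
Step 1: f(0) = (-4) * (-2) * (-1) * (-6) = 48
Step 2: log|f(0)| = log|4| + log|2| + log|1| + log|6| = 3.8712
Step 3: Zeros inside |z| < 3: 2, 1
Step 4: Jensen sum = log(3/2) + log(3/1) = 1.5041
Step 5: n(R) = number of terms in the Jensen sum = count of zeros inside |z| < 3 = 2

2


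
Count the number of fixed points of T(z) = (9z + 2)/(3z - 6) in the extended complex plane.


Step 1: Fixed points satisfy T(z) = z
Step 2: 3z^2 - 15z - 2 = 0
Step 3: Discriminant = (-15)^2 - 4*3*(-2) = 249
Step 4: Number of fixed points = 2

2


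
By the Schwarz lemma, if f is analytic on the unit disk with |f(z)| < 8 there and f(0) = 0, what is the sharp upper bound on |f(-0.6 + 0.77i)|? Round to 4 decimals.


Step 1: g = f/8 maps D -> D with g(0) = 0, so by the Schwarz lemma |g(z)| <= |z|, i.e. |f(z)| <= 8|z|; this is sharp (f(z) = 8z).
Step 2: |z0|^2 = (-0.6)^2 + 0.77^2 = 0.9529
Step 3: |z0| = sqrt(0.9529) = 0.976166
Step 4: Best bound = 8 * |z0| = 8 * 0.976166 = 7.8093

7.8093


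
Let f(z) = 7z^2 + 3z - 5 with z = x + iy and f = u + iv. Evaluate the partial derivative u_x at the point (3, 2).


Step 1: f(z) = 7(x+iy)^2 + 3(x+iy) - 5
Step 2: u = 7(x^2 - y^2) + 3x - 5
Step 3: u_x = 14x + 3
Step 4: At (3, 2): u_x = 42 + 3 = 45

45


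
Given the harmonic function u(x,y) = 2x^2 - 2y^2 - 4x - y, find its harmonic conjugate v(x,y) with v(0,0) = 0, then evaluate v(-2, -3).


Step 1: v_x = -u_y = 4y + 1
Step 2: v_y = u_x = 4x - 4
Step 3: v = 4xy + x - 4y + C
Step 4: v(0,0) = 0 => C = 0
Step 5: v(-2, -3) = 34

34


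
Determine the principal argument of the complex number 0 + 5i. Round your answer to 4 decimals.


Step 1: z = 0 + 5i
Step 2: arg(z) = atan2(5, 0)
Step 3: arg(z) = 1.5708

1.5708


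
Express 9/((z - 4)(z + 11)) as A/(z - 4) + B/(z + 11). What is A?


Step 1: Multiply both sides by (z - 4) and set z = 4
Step 2: A = 9 / (4 + 11)
Step 3: A = 9 / 15
Step 4: A = 3/5

3/5


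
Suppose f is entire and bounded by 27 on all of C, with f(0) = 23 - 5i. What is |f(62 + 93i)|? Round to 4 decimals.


Step 1: By Liouville's theorem, a bounded entire function is constant.
Step 2: f(z) = f(0) = 23 - 5i for all z.
Step 3: |f(w)| = |23 - 5i| = sqrt(529 + 25)
Step 4: = 23.5372

23.5372


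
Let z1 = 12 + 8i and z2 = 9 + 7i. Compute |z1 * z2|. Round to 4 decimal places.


Step 1: |z1| = sqrt(12^2 + 8^2) = sqrt(208)
Step 2: |z2| = sqrt(9^2 + 7^2) = sqrt(130)
Step 3: |z1*z2| = |z1|*|z2| = sqrt(208) * sqrt(130) = sqrt(208 * 130) = sqrt(27040)
Step 4: = 164.4384

164.4384


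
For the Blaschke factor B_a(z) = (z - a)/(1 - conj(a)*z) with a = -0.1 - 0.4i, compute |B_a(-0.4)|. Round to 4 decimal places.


Step 1: Numerator z0 - a = -0.4 - (-0.1 - 0.4i) = -0.3 + 0.4i
Step 2: Denominator 1 - conj(a)*z0 = 1 - (-0.1 + 0.4i)*(-0.4) = 0.96 + 0.16i
Step 3: |z0 - a|^2 = (-0.3)^2 + 0.4^2 = 0.25; |1 - conj(a)*z0|^2 = 0.96^2 + 0.16^2 = 0.9472
Step 4: |B_a(-0.4)| = sqrt(0.25 / 0.9472) = sqrt(0.263936)
Step 5: = 0.5137

0.5137


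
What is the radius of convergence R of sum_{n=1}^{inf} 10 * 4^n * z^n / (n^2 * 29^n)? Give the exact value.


Step 1: General term a_n = 10 * 4^n / (n^2 * 29^n)
Step 2: By the root test, |a_n|^(1/n) = 10^(1/n) * 4 / (n^(2/n) * 29) -> 4/29 as n -> infinity (since 10^(1/n) -> 1 and n^(2/n) -> 1)
Step 3: R = 1/lim|a_n|^(1/n) = 29/4

29/4


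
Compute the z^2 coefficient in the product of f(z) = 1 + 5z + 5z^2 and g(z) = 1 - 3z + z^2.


Step 1: z^2 term in f*g comes from: (1)*(z^2) + (5z)*(-3z) + (5z^2)*(1)
Step 2: = 1 - 15 + 5
Step 3: = -9

-9


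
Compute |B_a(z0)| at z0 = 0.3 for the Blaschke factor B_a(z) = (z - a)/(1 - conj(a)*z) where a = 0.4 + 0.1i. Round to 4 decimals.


Step 1: Numerator z0 - a = 0.3 - (0.4 + 0.1i) = -0.1 - 0.1i
Step 2: Denominator 1 - conj(a)*z0 = 1 - (0.4 - 0.1i)*0.3 = 0.88 + 0.03i
Step 3: |z0 - a|^2 = (-0.1)^2 + (-0.1)^2 = 0.02; |1 - conj(a)*z0|^2 = 0.88^2 + 0.03^2 = 0.7753
Step 4: |B_a(0.3)| = sqrt(0.02 / 0.7753) = sqrt(0.025796)
Step 5: = 0.1606

0.1606


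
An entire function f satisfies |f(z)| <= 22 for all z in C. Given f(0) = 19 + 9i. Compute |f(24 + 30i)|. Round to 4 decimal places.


Step 1: By Liouville's theorem, a bounded entire function is constant.
Step 2: f(z) = f(0) = 19 + 9i for all z.
Step 3: |f(w)| = |19 + 9i| = sqrt(361 + 81)
Step 4: = 21.0238

21.0238


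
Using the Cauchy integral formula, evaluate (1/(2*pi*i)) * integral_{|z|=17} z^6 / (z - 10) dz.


Step 1: f(z) = z^6, a = 10 is inside |z| = 17
Step 2: By Cauchy integral formula: (1/(2pi*i)) * integral = f(a)
Step 3: f(10) = 10^6 = 1000000

1000000


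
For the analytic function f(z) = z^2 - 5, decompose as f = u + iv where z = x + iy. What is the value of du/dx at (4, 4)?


Step 1: f(z) = (x+iy)^2 - 5
Step 2: u = (x^2 - y^2) - 5
Step 3: u_x = 2x + 0
Step 4: At (4, 4): u_x = 8 + 0 = 8

8


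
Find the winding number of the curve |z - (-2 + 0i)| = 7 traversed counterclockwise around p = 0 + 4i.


Step 1: Center c = (-2, 0), radius = 7
Step 2: |p - c|^2 = 2^2 + 4^2 = 20
Step 3: r^2 = 49
Step 4: |p-c| < r so winding number = 1

1


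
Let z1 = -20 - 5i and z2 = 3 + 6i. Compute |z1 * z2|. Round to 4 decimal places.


Step 1: |z1| = sqrt((-20)^2 + (-5)^2) = sqrt(425)
Step 2: |z2| = sqrt(3^2 + 6^2) = sqrt(45)
Step 3: |z1*z2| = |z1|*|z2| = sqrt(425) * sqrt(45) = sqrt(425 * 45) = sqrt(19125)
Step 4: = 138.2932

138.2932


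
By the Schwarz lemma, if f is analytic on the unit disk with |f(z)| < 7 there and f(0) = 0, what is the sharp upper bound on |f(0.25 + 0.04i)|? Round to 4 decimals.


Step 1: g = f/7 maps D -> D with g(0) = 0, so by the Schwarz lemma |g(z)| <= |z|, i.e. |f(z)| <= 7|z|; this is sharp (f(z) = 7z).
Step 2: |z0|^2 = 0.25^2 + 0.04^2 = 0.0641
Step 3: |z0| = sqrt(0.0641) = 0.25318
Step 4: Best bound = 7 * |z0| = 7 * 0.25318 = 1.7723

1.7723


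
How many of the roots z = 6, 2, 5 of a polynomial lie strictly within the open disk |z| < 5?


Step 1: Check each root:
  z = 6: |6| = 6 >= 5
  z = 2: |2| = 2 < 5
  z = 5: |5| = 5 >= 5
Step 2: Count = 1

1


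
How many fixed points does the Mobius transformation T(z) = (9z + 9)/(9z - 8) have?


Step 1: Fixed points satisfy T(z) = z
Step 2: 9z^2 - 17z - 9 = 0
Step 3: Discriminant = (-17)^2 - 4*9*(-9) = 613
Step 4: Number of fixed points = 2

2


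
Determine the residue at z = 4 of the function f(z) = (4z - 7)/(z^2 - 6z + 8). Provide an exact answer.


Step 1: Q(z) = z^2 - 6z + 8 = (z - 4)(z - 2)
Step 2: Q'(z) = 2z - 6
Step 3: Q'(4) = 2, P(4) = 9
Step 4: Res = P(4)/Q'(4) = 9/2 = 9/2

9/2


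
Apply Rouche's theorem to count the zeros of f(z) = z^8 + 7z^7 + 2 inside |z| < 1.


Step 1: On |z| = 1 the three terms have sizes |z^8| = 1^8 = 1, |7z^7| = 7*1^7 = 7, |2| = 2
Step 2: The dominant term is g(z) = 7z^7; let h(z) = z^8 + 2 so f = g + h
Step 3: On |z| = 1: |g| = 7 and |h| <= 1 + 2 = 3
Step 4: Since 7 > 3, |h| < |g| on |z| = 1, so by Rouche f has the same number of zeros as g inside |z| < 1
Step 5: g(z) = 7z^7 has 7 zeros (at the origin, multiplicity 7) inside |z| < 1. Answer = 7

7


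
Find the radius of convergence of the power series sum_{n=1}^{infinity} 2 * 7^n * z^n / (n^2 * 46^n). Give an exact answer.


Step 1: General term a_n = 2 * 7^n / (n^2 * 46^n)
Step 2: By the root test, |a_n|^(1/n) = 2^(1/n) * 7 / (n^(2/n) * 46) -> 7/46 as n -> infinity (since 2^(1/n) -> 1 and n^(2/n) -> 1)
Step 3: R = 1/lim|a_n|^(1/n) = 46/7

46/7


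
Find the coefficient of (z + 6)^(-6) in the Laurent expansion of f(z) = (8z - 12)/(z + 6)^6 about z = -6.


Step 1: Write the numerator in powers of (z + 6): 8z - 12 = 8(z + 6) + (8*(-6) - 12) = 8(z + 6) - 60
Step 2: Divide by (z + 6)^6: f(z) = -60(z + 6)^(-6) + 8(z + 6)^(-5)
Step 3: This finite sum is the Laurent series of f about z = -6.
Step 4: Coefficient of (z + 6)^(-6) = 8*(-6) - 12 = -60

-60


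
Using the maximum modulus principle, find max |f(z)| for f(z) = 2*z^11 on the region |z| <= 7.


Step 1: On |z| = 7, |f(z)| = 2 * |z|^11 = 2 * 7^11
Step 2: By maximum modulus principle, maximum is on boundary.
Step 3: Maximum = 2 * 1977326743 = 3954653486

3954653486


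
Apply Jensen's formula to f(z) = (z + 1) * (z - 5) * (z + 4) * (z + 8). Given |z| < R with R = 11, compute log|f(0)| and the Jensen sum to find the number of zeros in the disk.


Jensen's formula: (1/2pi)*integral log|f(Re^it)|dt = log|f(0)| + sum_{|a_k|<R} log(R/|a_k|)
Step 1: f(0) = 1 * (-5) * 4 * 8 = -160
Step 2: log|f(0)| = log|-1| + log|5| + log|-4| + log|-8| = 5.0752
Step 3: Zeros inside |z| < 11: -1, 5, -4, -8
Step 4: Jensen sum = log(11/1) + log(11/5) + log(11/4) + log(11/8) = 4.5164
Step 5: n(R) = number of terms in the Jensen sum = count of zeros inside |z| < 11 = 4

4
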